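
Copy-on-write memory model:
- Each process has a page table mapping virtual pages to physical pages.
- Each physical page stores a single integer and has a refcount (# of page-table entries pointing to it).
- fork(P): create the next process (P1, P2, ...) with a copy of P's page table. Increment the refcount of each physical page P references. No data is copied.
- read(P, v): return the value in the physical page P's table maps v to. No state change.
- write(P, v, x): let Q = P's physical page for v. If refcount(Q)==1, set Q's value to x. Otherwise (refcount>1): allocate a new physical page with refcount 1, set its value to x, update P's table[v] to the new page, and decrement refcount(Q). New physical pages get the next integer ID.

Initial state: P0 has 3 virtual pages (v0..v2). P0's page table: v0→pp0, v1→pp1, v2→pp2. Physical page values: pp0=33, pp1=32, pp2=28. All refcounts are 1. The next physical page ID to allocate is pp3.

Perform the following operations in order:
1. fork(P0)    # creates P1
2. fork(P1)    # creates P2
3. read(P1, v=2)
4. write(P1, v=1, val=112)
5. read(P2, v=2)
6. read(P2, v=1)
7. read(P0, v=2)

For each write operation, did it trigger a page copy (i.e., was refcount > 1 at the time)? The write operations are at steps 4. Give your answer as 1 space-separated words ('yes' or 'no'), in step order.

Op 1: fork(P0) -> P1. 3 ppages; refcounts: pp0:2 pp1:2 pp2:2
Op 2: fork(P1) -> P2. 3 ppages; refcounts: pp0:3 pp1:3 pp2:3
Op 3: read(P1, v2) -> 28. No state change.
Op 4: write(P1, v1, 112). refcount(pp1)=3>1 -> COPY to pp3. 4 ppages; refcounts: pp0:3 pp1:2 pp2:3 pp3:1
Op 5: read(P2, v2) -> 28. No state change.
Op 6: read(P2, v1) -> 32. No state change.
Op 7: read(P0, v2) -> 28. No state change.

yes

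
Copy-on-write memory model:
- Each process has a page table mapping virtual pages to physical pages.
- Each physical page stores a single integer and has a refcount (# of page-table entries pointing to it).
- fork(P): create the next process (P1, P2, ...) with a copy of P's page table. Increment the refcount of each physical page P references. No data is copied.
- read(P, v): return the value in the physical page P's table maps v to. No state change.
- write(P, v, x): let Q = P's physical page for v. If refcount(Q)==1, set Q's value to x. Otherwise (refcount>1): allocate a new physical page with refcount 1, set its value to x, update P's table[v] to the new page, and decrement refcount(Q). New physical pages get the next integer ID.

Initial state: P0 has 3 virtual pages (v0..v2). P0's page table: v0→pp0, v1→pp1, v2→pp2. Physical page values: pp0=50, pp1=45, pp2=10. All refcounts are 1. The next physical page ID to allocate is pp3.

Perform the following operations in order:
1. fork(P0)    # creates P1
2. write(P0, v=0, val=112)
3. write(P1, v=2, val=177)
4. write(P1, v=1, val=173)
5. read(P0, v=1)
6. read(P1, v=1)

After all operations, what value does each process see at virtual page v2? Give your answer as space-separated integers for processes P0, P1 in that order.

Op 1: fork(P0) -> P1. 3 ppages; refcounts: pp0:2 pp1:2 pp2:2
Op 2: write(P0, v0, 112). refcount(pp0)=2>1 -> COPY to pp3. 4 ppages; refcounts: pp0:1 pp1:2 pp2:2 pp3:1
Op 3: write(P1, v2, 177). refcount(pp2)=2>1 -> COPY to pp4. 5 ppages; refcounts: pp0:1 pp1:2 pp2:1 pp3:1 pp4:1
Op 4: write(P1, v1, 173). refcount(pp1)=2>1 -> COPY to pp5. 6 ppages; refcounts: pp0:1 pp1:1 pp2:1 pp3:1 pp4:1 pp5:1
Op 5: read(P0, v1) -> 45. No state change.
Op 6: read(P1, v1) -> 173. No state change.
P0: v2 -> pp2 = 10
P1: v2 -> pp4 = 177

Answer: 10 177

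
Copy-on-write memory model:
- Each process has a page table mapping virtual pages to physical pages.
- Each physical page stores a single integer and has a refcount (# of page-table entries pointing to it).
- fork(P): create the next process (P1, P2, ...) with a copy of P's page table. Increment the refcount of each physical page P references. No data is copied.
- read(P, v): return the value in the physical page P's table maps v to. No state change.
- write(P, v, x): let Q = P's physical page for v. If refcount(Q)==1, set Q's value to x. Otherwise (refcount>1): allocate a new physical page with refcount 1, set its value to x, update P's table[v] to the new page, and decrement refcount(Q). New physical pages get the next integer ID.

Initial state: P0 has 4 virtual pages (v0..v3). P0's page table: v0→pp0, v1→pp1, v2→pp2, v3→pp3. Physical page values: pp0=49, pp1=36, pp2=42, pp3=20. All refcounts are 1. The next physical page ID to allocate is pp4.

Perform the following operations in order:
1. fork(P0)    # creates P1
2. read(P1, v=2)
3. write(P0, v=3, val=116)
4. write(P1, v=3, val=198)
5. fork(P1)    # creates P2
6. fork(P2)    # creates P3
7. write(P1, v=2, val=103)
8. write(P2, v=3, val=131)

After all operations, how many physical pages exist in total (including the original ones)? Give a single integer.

Answer: 7

Derivation:
Op 1: fork(P0) -> P1. 4 ppages; refcounts: pp0:2 pp1:2 pp2:2 pp3:2
Op 2: read(P1, v2) -> 42. No state change.
Op 3: write(P0, v3, 116). refcount(pp3)=2>1 -> COPY to pp4. 5 ppages; refcounts: pp0:2 pp1:2 pp2:2 pp3:1 pp4:1
Op 4: write(P1, v3, 198). refcount(pp3)=1 -> write in place. 5 ppages; refcounts: pp0:2 pp1:2 pp2:2 pp3:1 pp4:1
Op 5: fork(P1) -> P2. 5 ppages; refcounts: pp0:3 pp1:3 pp2:3 pp3:2 pp4:1
Op 6: fork(P2) -> P3. 5 ppages; refcounts: pp0:4 pp1:4 pp2:4 pp3:3 pp4:1
Op 7: write(P1, v2, 103). refcount(pp2)=4>1 -> COPY to pp5. 6 ppages; refcounts: pp0:4 pp1:4 pp2:3 pp3:3 pp4:1 pp5:1
Op 8: write(P2, v3, 131). refcount(pp3)=3>1 -> COPY to pp6. 7 ppages; refcounts: pp0:4 pp1:4 pp2:3 pp3:2 pp4:1 pp5:1 pp6:1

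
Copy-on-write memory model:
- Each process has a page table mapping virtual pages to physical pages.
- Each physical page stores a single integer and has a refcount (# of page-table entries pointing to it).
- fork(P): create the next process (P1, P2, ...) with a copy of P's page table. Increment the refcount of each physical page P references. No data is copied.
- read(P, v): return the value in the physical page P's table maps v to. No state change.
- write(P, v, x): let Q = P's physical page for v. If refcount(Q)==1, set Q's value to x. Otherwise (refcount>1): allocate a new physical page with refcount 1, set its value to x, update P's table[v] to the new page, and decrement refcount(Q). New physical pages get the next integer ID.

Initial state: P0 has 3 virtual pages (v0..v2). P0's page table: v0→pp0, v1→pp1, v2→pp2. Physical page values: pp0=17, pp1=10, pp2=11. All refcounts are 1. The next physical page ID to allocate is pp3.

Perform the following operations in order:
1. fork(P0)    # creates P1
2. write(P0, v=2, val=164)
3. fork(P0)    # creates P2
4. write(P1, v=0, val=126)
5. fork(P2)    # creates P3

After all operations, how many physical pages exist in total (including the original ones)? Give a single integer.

Answer: 5

Derivation:
Op 1: fork(P0) -> P1. 3 ppages; refcounts: pp0:2 pp1:2 pp2:2
Op 2: write(P0, v2, 164). refcount(pp2)=2>1 -> COPY to pp3. 4 ppages; refcounts: pp0:2 pp1:2 pp2:1 pp3:1
Op 3: fork(P0) -> P2. 4 ppages; refcounts: pp0:3 pp1:3 pp2:1 pp3:2
Op 4: write(P1, v0, 126). refcount(pp0)=3>1 -> COPY to pp4. 5 ppages; refcounts: pp0:2 pp1:3 pp2:1 pp3:2 pp4:1
Op 5: fork(P2) -> P3. 5 ppages; refcounts: pp0:3 pp1:4 pp2:1 pp3:3 pp4:1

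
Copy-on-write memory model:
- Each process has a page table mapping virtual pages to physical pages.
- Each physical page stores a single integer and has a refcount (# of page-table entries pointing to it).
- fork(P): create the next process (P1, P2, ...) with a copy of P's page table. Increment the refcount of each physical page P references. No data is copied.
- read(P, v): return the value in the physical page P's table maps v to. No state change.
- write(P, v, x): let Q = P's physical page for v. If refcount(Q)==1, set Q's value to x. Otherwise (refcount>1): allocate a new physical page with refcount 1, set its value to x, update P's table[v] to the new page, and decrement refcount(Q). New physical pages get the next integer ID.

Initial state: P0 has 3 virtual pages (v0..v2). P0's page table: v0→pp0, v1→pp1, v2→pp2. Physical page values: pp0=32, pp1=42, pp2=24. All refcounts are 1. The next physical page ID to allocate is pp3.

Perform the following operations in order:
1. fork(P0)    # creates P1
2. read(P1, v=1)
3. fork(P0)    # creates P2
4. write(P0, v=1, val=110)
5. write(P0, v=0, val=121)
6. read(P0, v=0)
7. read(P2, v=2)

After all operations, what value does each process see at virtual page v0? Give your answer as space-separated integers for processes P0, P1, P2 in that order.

Answer: 121 32 32

Derivation:
Op 1: fork(P0) -> P1. 3 ppages; refcounts: pp0:2 pp1:2 pp2:2
Op 2: read(P1, v1) -> 42. No state change.
Op 3: fork(P0) -> P2. 3 ppages; refcounts: pp0:3 pp1:3 pp2:3
Op 4: write(P0, v1, 110). refcount(pp1)=3>1 -> COPY to pp3. 4 ppages; refcounts: pp0:3 pp1:2 pp2:3 pp3:1
Op 5: write(P0, v0, 121). refcount(pp0)=3>1 -> COPY to pp4. 5 ppages; refcounts: pp0:2 pp1:2 pp2:3 pp3:1 pp4:1
Op 6: read(P0, v0) -> 121. No state change.
Op 7: read(P2, v2) -> 24. No state change.
P0: v0 -> pp4 = 121
P1: v0 -> pp0 = 32
P2: v0 -> pp0 = 32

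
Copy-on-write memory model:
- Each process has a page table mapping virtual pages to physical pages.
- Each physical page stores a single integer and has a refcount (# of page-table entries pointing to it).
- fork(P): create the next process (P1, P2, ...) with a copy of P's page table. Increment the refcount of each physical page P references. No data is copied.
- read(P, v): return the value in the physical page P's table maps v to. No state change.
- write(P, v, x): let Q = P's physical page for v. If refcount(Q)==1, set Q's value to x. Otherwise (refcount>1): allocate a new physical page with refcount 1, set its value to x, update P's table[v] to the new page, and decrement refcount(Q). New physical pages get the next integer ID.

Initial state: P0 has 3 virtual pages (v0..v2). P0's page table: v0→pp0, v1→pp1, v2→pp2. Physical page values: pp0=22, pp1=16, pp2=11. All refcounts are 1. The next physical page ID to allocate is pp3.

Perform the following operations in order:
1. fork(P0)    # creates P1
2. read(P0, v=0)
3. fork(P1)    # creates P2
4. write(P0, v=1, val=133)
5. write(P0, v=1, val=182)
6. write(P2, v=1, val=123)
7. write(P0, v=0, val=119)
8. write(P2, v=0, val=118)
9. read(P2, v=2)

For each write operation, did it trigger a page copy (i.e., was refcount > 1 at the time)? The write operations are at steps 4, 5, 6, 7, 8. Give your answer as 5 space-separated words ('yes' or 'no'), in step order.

Op 1: fork(P0) -> P1. 3 ppages; refcounts: pp0:2 pp1:2 pp2:2
Op 2: read(P0, v0) -> 22. No state change.
Op 3: fork(P1) -> P2. 3 ppages; refcounts: pp0:3 pp1:3 pp2:3
Op 4: write(P0, v1, 133). refcount(pp1)=3>1 -> COPY to pp3. 4 ppages; refcounts: pp0:3 pp1:2 pp2:3 pp3:1
Op 5: write(P0, v1, 182). refcount(pp3)=1 -> write in place. 4 ppages; refcounts: pp0:3 pp1:2 pp2:3 pp3:1
Op 6: write(P2, v1, 123). refcount(pp1)=2>1 -> COPY to pp4. 5 ppages; refcounts: pp0:3 pp1:1 pp2:3 pp3:1 pp4:1
Op 7: write(P0, v0, 119). refcount(pp0)=3>1 -> COPY to pp5. 6 ppages; refcounts: pp0:2 pp1:1 pp2:3 pp3:1 pp4:1 pp5:1
Op 8: write(P2, v0, 118). refcount(pp0)=2>1 -> COPY to pp6. 7 ppages; refcounts: pp0:1 pp1:1 pp2:3 pp3:1 pp4:1 pp5:1 pp6:1
Op 9: read(P2, v2) -> 11. No state change.

yes no yes yes yes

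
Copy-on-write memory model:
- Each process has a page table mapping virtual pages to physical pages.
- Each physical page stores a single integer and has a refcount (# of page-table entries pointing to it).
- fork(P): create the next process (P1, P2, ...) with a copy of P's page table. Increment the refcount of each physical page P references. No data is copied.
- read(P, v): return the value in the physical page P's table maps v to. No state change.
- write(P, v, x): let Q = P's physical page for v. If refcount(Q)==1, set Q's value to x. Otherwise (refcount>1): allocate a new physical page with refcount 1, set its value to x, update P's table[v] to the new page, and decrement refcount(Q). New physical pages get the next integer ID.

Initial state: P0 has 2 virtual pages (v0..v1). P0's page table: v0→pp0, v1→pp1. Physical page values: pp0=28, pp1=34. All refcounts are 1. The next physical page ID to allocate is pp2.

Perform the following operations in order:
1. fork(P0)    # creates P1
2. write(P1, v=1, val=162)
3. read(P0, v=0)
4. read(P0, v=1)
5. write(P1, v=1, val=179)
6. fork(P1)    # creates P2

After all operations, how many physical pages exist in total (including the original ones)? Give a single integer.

Answer: 3

Derivation:
Op 1: fork(P0) -> P1. 2 ppages; refcounts: pp0:2 pp1:2
Op 2: write(P1, v1, 162). refcount(pp1)=2>1 -> COPY to pp2. 3 ppages; refcounts: pp0:2 pp1:1 pp2:1
Op 3: read(P0, v0) -> 28. No state change.
Op 4: read(P0, v1) -> 34. No state change.
Op 5: write(P1, v1, 179). refcount(pp2)=1 -> write in place. 3 ppages; refcounts: pp0:2 pp1:1 pp2:1
Op 6: fork(P1) -> P2. 3 ppages; refcounts: pp0:3 pp1:1 pp2:2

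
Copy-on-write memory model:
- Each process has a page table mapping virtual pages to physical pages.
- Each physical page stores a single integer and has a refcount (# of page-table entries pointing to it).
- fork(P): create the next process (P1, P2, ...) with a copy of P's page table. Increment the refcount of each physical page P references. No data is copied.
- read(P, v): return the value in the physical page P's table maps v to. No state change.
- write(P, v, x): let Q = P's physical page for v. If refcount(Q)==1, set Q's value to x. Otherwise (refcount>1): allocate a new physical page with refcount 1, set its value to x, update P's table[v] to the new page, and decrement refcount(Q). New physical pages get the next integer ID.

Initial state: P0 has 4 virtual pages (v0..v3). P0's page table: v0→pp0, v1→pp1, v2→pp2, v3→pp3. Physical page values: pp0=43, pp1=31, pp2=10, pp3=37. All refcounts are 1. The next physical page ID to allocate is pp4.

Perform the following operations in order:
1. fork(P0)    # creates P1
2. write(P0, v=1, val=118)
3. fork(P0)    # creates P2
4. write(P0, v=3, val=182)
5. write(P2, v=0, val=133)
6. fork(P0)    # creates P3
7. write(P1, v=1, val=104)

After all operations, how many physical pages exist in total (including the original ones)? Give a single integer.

Answer: 7

Derivation:
Op 1: fork(P0) -> P1. 4 ppages; refcounts: pp0:2 pp1:2 pp2:2 pp3:2
Op 2: write(P0, v1, 118). refcount(pp1)=2>1 -> COPY to pp4. 5 ppages; refcounts: pp0:2 pp1:1 pp2:2 pp3:2 pp4:1
Op 3: fork(P0) -> P2. 5 ppages; refcounts: pp0:3 pp1:1 pp2:3 pp3:3 pp4:2
Op 4: write(P0, v3, 182). refcount(pp3)=3>1 -> COPY to pp5. 6 ppages; refcounts: pp0:3 pp1:1 pp2:3 pp3:2 pp4:2 pp5:1
Op 5: write(P2, v0, 133). refcount(pp0)=3>1 -> COPY to pp6. 7 ppages; refcounts: pp0:2 pp1:1 pp2:3 pp3:2 pp4:2 pp5:1 pp6:1
Op 6: fork(P0) -> P3. 7 ppages; refcounts: pp0:3 pp1:1 pp2:4 pp3:2 pp4:3 pp5:2 pp6:1
Op 7: write(P1, v1, 104). refcount(pp1)=1 -> write in place. 7 ppages; refcounts: pp0:3 pp1:1 pp2:4 pp3:2 pp4:3 pp5:2 pp6:1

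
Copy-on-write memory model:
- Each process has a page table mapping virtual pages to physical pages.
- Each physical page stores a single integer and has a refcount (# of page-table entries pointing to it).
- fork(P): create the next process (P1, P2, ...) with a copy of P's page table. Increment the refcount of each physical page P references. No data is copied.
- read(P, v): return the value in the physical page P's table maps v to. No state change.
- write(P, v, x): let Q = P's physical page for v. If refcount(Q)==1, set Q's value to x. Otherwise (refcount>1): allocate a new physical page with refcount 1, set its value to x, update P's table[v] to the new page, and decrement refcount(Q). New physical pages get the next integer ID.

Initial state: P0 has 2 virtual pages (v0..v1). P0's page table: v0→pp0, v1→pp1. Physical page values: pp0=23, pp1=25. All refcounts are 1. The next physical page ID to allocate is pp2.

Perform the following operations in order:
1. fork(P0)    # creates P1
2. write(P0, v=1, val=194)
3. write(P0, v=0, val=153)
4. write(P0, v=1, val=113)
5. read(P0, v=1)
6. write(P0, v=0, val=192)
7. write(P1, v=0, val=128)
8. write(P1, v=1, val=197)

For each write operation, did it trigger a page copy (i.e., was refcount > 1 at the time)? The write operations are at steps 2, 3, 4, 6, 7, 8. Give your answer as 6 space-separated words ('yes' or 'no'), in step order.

Op 1: fork(P0) -> P1. 2 ppages; refcounts: pp0:2 pp1:2
Op 2: write(P0, v1, 194). refcount(pp1)=2>1 -> COPY to pp2. 3 ppages; refcounts: pp0:2 pp1:1 pp2:1
Op 3: write(P0, v0, 153). refcount(pp0)=2>1 -> COPY to pp3. 4 ppages; refcounts: pp0:1 pp1:1 pp2:1 pp3:1
Op 4: write(P0, v1, 113). refcount(pp2)=1 -> write in place. 4 ppages; refcounts: pp0:1 pp1:1 pp2:1 pp3:1
Op 5: read(P0, v1) -> 113. No state change.
Op 6: write(P0, v0, 192). refcount(pp3)=1 -> write in place. 4 ppages; refcounts: pp0:1 pp1:1 pp2:1 pp3:1
Op 7: write(P1, v0, 128). refcount(pp0)=1 -> write in place. 4 ppages; refcounts: pp0:1 pp1:1 pp2:1 pp3:1
Op 8: write(P1, v1, 197). refcount(pp1)=1 -> write in place. 4 ppages; refcounts: pp0:1 pp1:1 pp2:1 pp3:1

yes yes no no no no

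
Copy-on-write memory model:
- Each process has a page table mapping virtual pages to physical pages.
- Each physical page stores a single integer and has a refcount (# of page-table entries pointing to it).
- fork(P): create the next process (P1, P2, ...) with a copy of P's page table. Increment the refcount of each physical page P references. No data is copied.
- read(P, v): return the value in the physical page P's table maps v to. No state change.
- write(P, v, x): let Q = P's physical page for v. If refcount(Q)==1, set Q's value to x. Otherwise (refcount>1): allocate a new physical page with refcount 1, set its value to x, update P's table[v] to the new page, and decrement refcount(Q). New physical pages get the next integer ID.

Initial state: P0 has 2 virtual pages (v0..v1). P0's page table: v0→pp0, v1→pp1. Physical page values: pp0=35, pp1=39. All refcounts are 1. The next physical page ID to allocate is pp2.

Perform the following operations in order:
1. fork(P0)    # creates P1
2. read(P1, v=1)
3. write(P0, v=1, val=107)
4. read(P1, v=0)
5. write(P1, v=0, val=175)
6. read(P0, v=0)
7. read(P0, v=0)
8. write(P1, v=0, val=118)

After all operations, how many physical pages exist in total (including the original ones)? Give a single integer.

Answer: 4

Derivation:
Op 1: fork(P0) -> P1. 2 ppages; refcounts: pp0:2 pp1:2
Op 2: read(P1, v1) -> 39. No state change.
Op 3: write(P0, v1, 107). refcount(pp1)=2>1 -> COPY to pp2. 3 ppages; refcounts: pp0:2 pp1:1 pp2:1
Op 4: read(P1, v0) -> 35. No state change.
Op 5: write(P1, v0, 175). refcount(pp0)=2>1 -> COPY to pp3. 4 ppages; refcounts: pp0:1 pp1:1 pp2:1 pp3:1
Op 6: read(P0, v0) -> 35. No state change.
Op 7: read(P0, v0) -> 35. No state change.
Op 8: write(P1, v0, 118). refcount(pp3)=1 -> write in place. 4 ppages; refcounts: pp0:1 pp1:1 pp2:1 pp3:1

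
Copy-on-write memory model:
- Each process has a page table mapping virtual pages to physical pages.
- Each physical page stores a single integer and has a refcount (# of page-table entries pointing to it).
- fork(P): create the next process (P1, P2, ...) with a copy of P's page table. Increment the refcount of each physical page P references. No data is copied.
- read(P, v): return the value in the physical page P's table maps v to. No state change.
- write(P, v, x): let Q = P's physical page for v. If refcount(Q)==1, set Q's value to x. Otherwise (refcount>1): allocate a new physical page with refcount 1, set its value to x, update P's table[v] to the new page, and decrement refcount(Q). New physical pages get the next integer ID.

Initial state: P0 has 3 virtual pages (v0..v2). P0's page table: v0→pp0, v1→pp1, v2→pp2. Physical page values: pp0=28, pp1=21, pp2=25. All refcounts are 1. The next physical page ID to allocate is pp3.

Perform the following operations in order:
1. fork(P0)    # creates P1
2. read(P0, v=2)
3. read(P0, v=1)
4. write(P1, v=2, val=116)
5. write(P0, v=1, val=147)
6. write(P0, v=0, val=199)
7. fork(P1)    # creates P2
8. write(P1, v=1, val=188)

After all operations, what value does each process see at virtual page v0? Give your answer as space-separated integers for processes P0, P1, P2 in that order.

Op 1: fork(P0) -> P1. 3 ppages; refcounts: pp0:2 pp1:2 pp2:2
Op 2: read(P0, v2) -> 25. No state change.
Op 3: read(P0, v1) -> 21. No state change.
Op 4: write(P1, v2, 116). refcount(pp2)=2>1 -> COPY to pp3. 4 ppages; refcounts: pp0:2 pp1:2 pp2:1 pp3:1
Op 5: write(P0, v1, 147). refcount(pp1)=2>1 -> COPY to pp4. 5 ppages; refcounts: pp0:2 pp1:1 pp2:1 pp3:1 pp4:1
Op 6: write(P0, v0, 199). refcount(pp0)=2>1 -> COPY to pp5. 6 ppages; refcounts: pp0:1 pp1:1 pp2:1 pp3:1 pp4:1 pp5:1
Op 7: fork(P1) -> P2. 6 ppages; refcounts: pp0:2 pp1:2 pp2:1 pp3:2 pp4:1 pp5:1
Op 8: write(P1, v1, 188). refcount(pp1)=2>1 -> COPY to pp6. 7 ppages; refcounts: pp0:2 pp1:1 pp2:1 pp3:2 pp4:1 pp5:1 pp6:1
P0: v0 -> pp5 = 199
P1: v0 -> pp0 = 28
P2: v0 -> pp0 = 28

Answer: 199 28 28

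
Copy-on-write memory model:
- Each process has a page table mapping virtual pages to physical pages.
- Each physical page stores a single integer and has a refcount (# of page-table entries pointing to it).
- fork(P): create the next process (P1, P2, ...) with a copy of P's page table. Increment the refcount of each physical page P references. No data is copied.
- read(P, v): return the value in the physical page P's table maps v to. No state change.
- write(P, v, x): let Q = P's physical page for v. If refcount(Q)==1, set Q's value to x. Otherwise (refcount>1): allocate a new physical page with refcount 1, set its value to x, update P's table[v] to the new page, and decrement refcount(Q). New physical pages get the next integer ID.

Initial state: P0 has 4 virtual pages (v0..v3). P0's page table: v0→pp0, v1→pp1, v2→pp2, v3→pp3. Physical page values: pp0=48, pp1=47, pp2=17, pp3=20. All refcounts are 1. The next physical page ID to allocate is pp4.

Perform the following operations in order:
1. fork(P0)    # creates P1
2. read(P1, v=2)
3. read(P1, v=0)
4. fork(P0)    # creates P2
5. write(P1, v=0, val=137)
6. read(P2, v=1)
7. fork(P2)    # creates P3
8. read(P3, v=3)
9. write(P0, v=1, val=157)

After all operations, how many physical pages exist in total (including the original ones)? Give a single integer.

Answer: 6

Derivation:
Op 1: fork(P0) -> P1. 4 ppages; refcounts: pp0:2 pp1:2 pp2:2 pp3:2
Op 2: read(P1, v2) -> 17. No state change.
Op 3: read(P1, v0) -> 48. No state change.
Op 4: fork(P0) -> P2. 4 ppages; refcounts: pp0:3 pp1:3 pp2:3 pp3:3
Op 5: write(P1, v0, 137). refcount(pp0)=3>1 -> COPY to pp4. 5 ppages; refcounts: pp0:2 pp1:3 pp2:3 pp3:3 pp4:1
Op 6: read(P2, v1) -> 47. No state change.
Op 7: fork(P2) -> P3. 5 ppages; refcounts: pp0:3 pp1:4 pp2:4 pp3:4 pp4:1
Op 8: read(P3, v3) -> 20. No state change.
Op 9: write(P0, v1, 157). refcount(pp1)=4>1 -> COPY to pp5. 6 ppages; refcounts: pp0:3 pp1:3 pp2:4 pp3:4 pp4:1 pp5:1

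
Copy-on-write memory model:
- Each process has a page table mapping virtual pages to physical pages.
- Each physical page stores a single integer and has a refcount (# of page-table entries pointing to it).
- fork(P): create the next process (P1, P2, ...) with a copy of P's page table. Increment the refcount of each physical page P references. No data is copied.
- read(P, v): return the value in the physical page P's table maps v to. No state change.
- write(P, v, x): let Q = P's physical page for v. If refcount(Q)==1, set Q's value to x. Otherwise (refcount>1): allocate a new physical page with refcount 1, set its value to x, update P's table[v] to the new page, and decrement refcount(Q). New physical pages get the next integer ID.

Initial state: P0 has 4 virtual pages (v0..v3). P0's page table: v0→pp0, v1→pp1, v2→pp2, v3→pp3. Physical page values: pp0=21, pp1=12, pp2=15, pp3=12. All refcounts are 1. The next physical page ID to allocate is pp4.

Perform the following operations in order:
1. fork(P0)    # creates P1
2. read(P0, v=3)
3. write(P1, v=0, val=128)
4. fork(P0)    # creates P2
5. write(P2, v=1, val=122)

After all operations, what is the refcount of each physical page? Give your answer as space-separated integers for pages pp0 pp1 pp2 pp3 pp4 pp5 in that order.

Op 1: fork(P0) -> P1. 4 ppages; refcounts: pp0:2 pp1:2 pp2:2 pp3:2
Op 2: read(P0, v3) -> 12. No state change.
Op 3: write(P1, v0, 128). refcount(pp0)=2>1 -> COPY to pp4. 5 ppages; refcounts: pp0:1 pp1:2 pp2:2 pp3:2 pp4:1
Op 4: fork(P0) -> P2. 5 ppages; refcounts: pp0:2 pp1:3 pp2:3 pp3:3 pp4:1
Op 5: write(P2, v1, 122). refcount(pp1)=3>1 -> COPY to pp5. 6 ppages; refcounts: pp0:2 pp1:2 pp2:3 pp3:3 pp4:1 pp5:1

Answer: 2 2 3 3 1 1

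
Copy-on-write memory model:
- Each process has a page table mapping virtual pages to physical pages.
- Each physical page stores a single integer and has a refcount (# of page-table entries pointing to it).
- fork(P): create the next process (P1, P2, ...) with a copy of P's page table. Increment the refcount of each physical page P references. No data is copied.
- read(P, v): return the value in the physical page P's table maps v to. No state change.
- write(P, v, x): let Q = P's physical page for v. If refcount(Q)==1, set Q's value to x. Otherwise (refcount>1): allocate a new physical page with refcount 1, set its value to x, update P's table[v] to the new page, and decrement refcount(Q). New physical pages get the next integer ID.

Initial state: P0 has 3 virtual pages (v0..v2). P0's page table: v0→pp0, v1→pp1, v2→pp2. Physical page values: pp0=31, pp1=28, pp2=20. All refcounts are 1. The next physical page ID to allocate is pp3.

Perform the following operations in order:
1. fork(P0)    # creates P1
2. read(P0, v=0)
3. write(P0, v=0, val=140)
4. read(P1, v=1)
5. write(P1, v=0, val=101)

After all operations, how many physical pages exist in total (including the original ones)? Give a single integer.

Answer: 4

Derivation:
Op 1: fork(P0) -> P1. 3 ppages; refcounts: pp0:2 pp1:2 pp2:2
Op 2: read(P0, v0) -> 31. No state change.
Op 3: write(P0, v0, 140). refcount(pp0)=2>1 -> COPY to pp3. 4 ppages; refcounts: pp0:1 pp1:2 pp2:2 pp3:1
Op 4: read(P1, v1) -> 28. No state change.
Op 5: write(P1, v0, 101). refcount(pp0)=1 -> write in place. 4 ppages; refcounts: pp0:1 pp1:2 pp2:2 pp3:1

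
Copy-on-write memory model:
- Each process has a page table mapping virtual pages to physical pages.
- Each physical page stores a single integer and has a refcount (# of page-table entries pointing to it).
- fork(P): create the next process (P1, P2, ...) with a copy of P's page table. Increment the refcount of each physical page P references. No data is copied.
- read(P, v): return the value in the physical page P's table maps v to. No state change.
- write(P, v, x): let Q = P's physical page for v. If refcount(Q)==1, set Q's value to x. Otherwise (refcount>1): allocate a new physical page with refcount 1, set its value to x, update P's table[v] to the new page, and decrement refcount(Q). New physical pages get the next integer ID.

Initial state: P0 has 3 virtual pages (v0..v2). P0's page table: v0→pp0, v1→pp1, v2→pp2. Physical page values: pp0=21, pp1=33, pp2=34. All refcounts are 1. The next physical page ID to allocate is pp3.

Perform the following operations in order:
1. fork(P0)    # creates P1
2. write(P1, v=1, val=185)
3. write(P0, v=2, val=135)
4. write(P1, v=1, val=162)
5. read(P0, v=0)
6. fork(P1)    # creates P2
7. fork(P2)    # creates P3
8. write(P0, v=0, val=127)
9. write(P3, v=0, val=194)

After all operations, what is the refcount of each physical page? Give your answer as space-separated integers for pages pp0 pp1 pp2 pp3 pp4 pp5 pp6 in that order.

Op 1: fork(P0) -> P1. 3 ppages; refcounts: pp0:2 pp1:2 pp2:2
Op 2: write(P1, v1, 185). refcount(pp1)=2>1 -> COPY to pp3. 4 ppages; refcounts: pp0:2 pp1:1 pp2:2 pp3:1
Op 3: write(P0, v2, 135). refcount(pp2)=2>1 -> COPY to pp4. 5 ppages; refcounts: pp0:2 pp1:1 pp2:1 pp3:1 pp4:1
Op 4: write(P1, v1, 162). refcount(pp3)=1 -> write in place. 5 ppages; refcounts: pp0:2 pp1:1 pp2:1 pp3:1 pp4:1
Op 5: read(P0, v0) -> 21. No state change.
Op 6: fork(P1) -> P2. 5 ppages; refcounts: pp0:3 pp1:1 pp2:2 pp3:2 pp4:1
Op 7: fork(P2) -> P3. 5 ppages; refcounts: pp0:4 pp1:1 pp2:3 pp3:3 pp4:1
Op 8: write(P0, v0, 127). refcount(pp0)=4>1 -> COPY to pp5. 6 ppages; refcounts: pp0:3 pp1:1 pp2:3 pp3:3 pp4:1 pp5:1
Op 9: write(P3, v0, 194). refcount(pp0)=3>1 -> COPY to pp6. 7 ppages; refcounts: pp0:2 pp1:1 pp2:3 pp3:3 pp4:1 pp5:1 pp6:1

Answer: 2 1 3 3 1 1 1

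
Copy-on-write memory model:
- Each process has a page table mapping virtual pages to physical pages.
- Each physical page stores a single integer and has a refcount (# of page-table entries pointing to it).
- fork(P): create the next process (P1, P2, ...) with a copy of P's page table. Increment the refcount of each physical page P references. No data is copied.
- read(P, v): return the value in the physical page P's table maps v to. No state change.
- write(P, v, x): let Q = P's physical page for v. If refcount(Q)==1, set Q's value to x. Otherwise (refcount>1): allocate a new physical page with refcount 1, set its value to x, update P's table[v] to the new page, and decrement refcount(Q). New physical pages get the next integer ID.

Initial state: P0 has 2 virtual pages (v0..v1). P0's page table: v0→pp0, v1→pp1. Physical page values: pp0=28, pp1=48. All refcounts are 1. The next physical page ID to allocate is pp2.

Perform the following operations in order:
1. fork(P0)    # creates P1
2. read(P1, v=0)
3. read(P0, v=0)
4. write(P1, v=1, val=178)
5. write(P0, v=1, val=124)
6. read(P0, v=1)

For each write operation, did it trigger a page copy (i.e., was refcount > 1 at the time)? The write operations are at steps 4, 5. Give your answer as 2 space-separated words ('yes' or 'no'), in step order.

Op 1: fork(P0) -> P1. 2 ppages; refcounts: pp0:2 pp1:2
Op 2: read(P1, v0) -> 28. No state change.
Op 3: read(P0, v0) -> 28. No state change.
Op 4: write(P1, v1, 178). refcount(pp1)=2>1 -> COPY to pp2. 3 ppages; refcounts: pp0:2 pp1:1 pp2:1
Op 5: write(P0, v1, 124). refcount(pp1)=1 -> write in place. 3 ppages; refcounts: pp0:2 pp1:1 pp2:1
Op 6: read(P0, v1) -> 124. No state change.

yes no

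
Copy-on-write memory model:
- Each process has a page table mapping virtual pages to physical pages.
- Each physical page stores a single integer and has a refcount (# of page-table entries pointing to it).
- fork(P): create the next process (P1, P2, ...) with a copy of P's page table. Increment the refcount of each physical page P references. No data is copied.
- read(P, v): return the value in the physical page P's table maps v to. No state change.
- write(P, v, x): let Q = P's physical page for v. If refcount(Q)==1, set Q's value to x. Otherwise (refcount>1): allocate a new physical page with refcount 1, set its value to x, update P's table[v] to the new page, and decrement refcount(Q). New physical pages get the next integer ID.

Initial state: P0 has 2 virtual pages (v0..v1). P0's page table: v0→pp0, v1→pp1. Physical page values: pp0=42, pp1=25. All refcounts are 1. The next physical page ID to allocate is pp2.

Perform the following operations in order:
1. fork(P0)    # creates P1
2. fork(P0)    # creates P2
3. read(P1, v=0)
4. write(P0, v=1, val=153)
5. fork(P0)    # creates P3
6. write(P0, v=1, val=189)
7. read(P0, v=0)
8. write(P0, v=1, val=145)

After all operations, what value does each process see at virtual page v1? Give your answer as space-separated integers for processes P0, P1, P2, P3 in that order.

Answer: 145 25 25 153

Derivation:
Op 1: fork(P0) -> P1. 2 ppages; refcounts: pp0:2 pp1:2
Op 2: fork(P0) -> P2. 2 ppages; refcounts: pp0:3 pp1:3
Op 3: read(P1, v0) -> 42. No state change.
Op 4: write(P0, v1, 153). refcount(pp1)=3>1 -> COPY to pp2. 3 ppages; refcounts: pp0:3 pp1:2 pp2:1
Op 5: fork(P0) -> P3. 3 ppages; refcounts: pp0:4 pp1:2 pp2:2
Op 6: write(P0, v1, 189). refcount(pp2)=2>1 -> COPY to pp3. 4 ppages; refcounts: pp0:4 pp1:2 pp2:1 pp3:1
Op 7: read(P0, v0) -> 42. No state change.
Op 8: write(P0, v1, 145). refcount(pp3)=1 -> write in place. 4 ppages; refcounts: pp0:4 pp1:2 pp2:1 pp3:1
P0: v1 -> pp3 = 145
P1: v1 -> pp1 = 25
P2: v1 -> pp1 = 25
P3: v1 -> pp2 = 153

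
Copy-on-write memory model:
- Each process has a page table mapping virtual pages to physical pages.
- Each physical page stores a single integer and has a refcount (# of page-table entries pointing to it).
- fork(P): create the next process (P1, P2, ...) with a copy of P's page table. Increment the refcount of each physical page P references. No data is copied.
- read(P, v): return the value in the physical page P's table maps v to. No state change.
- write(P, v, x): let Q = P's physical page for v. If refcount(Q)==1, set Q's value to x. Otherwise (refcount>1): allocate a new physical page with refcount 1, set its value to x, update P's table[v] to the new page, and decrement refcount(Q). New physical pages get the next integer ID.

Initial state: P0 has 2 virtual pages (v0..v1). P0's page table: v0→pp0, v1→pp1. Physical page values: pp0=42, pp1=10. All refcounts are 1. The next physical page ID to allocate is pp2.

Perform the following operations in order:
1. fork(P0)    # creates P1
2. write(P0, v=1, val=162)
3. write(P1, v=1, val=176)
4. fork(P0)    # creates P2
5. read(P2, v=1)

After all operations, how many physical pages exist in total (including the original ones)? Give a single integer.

Op 1: fork(P0) -> P1. 2 ppages; refcounts: pp0:2 pp1:2
Op 2: write(P0, v1, 162). refcount(pp1)=2>1 -> COPY to pp2. 3 ppages; refcounts: pp0:2 pp1:1 pp2:1
Op 3: write(P1, v1, 176). refcount(pp1)=1 -> write in place. 3 ppages; refcounts: pp0:2 pp1:1 pp2:1
Op 4: fork(P0) -> P2. 3 ppages; refcounts: pp0:3 pp1:1 pp2:2
Op 5: read(P2, v1) -> 162. No state change.

Answer: 3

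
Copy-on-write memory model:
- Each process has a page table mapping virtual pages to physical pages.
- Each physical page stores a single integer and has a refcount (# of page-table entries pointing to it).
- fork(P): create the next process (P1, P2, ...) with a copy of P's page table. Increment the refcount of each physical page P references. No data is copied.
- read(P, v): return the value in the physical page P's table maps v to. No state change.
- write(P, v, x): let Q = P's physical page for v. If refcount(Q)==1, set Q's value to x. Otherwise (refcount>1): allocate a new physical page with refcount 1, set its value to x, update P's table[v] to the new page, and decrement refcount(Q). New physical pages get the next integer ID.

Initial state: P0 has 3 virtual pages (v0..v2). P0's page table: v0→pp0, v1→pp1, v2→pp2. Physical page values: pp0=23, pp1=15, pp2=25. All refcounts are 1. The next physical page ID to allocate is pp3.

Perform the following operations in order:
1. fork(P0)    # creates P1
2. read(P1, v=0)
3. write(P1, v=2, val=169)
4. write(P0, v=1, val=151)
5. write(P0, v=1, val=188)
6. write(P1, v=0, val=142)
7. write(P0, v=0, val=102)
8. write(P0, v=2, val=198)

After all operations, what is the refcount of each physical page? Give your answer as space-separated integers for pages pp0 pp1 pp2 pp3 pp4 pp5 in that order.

Op 1: fork(P0) -> P1. 3 ppages; refcounts: pp0:2 pp1:2 pp2:2
Op 2: read(P1, v0) -> 23. No state change.
Op 3: write(P1, v2, 169). refcount(pp2)=2>1 -> COPY to pp3. 4 ppages; refcounts: pp0:2 pp1:2 pp2:1 pp3:1
Op 4: write(P0, v1, 151). refcount(pp1)=2>1 -> COPY to pp4. 5 ppages; refcounts: pp0:2 pp1:1 pp2:1 pp3:1 pp4:1
Op 5: write(P0, v1, 188). refcount(pp4)=1 -> write in place. 5 ppages; refcounts: pp0:2 pp1:1 pp2:1 pp3:1 pp4:1
Op 6: write(P1, v0, 142). refcount(pp0)=2>1 -> COPY to pp5. 6 ppages; refcounts: pp0:1 pp1:1 pp2:1 pp3:1 pp4:1 pp5:1
Op 7: write(P0, v0, 102). refcount(pp0)=1 -> write in place. 6 ppages; refcounts: pp0:1 pp1:1 pp2:1 pp3:1 pp4:1 pp5:1
Op 8: write(P0, v2, 198). refcount(pp2)=1 -> write in place. 6 ppages; refcounts: pp0:1 pp1:1 pp2:1 pp3:1 pp4:1 pp5:1

Answer: 1 1 1 1 1 1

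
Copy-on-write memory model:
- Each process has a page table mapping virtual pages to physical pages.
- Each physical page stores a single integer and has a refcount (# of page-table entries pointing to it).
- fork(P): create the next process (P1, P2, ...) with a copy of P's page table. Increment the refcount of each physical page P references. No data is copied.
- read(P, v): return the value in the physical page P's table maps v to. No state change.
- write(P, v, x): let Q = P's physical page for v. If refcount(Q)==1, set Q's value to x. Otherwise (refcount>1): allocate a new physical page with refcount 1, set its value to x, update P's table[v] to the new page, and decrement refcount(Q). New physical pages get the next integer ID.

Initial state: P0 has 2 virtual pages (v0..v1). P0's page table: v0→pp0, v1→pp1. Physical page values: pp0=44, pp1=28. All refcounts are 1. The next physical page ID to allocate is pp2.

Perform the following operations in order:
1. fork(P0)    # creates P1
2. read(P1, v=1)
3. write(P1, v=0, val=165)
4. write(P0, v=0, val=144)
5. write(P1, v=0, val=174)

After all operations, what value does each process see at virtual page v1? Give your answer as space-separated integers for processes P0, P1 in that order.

Answer: 28 28

Derivation:
Op 1: fork(P0) -> P1. 2 ppages; refcounts: pp0:2 pp1:2
Op 2: read(P1, v1) -> 28. No state change.
Op 3: write(P1, v0, 165). refcount(pp0)=2>1 -> COPY to pp2. 3 ppages; refcounts: pp0:1 pp1:2 pp2:1
Op 4: write(P0, v0, 144). refcount(pp0)=1 -> write in place. 3 ppages; refcounts: pp0:1 pp1:2 pp2:1
Op 5: write(P1, v0, 174). refcount(pp2)=1 -> write in place. 3 ppages; refcounts: pp0:1 pp1:2 pp2:1
P0: v1 -> pp1 = 28
P1: v1 -> pp1 = 28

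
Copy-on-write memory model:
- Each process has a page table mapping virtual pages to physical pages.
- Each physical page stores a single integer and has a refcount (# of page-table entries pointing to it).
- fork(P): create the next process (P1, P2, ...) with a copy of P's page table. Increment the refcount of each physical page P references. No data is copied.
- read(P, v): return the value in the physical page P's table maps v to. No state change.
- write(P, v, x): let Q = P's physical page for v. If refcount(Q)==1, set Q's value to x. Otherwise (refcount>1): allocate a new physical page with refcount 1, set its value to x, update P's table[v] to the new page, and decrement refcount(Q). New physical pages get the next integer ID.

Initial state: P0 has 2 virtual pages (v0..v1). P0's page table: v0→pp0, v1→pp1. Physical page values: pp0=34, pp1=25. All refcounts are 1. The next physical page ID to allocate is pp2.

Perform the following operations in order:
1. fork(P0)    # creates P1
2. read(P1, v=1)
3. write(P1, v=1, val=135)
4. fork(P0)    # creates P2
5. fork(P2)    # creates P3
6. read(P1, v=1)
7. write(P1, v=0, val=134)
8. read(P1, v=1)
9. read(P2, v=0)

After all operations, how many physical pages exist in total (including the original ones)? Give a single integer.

Op 1: fork(P0) -> P1. 2 ppages; refcounts: pp0:2 pp1:2
Op 2: read(P1, v1) -> 25. No state change.
Op 3: write(P1, v1, 135). refcount(pp1)=2>1 -> COPY to pp2. 3 ppages; refcounts: pp0:2 pp1:1 pp2:1
Op 4: fork(P0) -> P2. 3 ppages; refcounts: pp0:3 pp1:2 pp2:1
Op 5: fork(P2) -> P3. 3 ppages; refcounts: pp0:4 pp1:3 pp2:1
Op 6: read(P1, v1) -> 135. No state change.
Op 7: write(P1, v0, 134). refcount(pp0)=4>1 -> COPY to pp3. 4 ppages; refcounts: pp0:3 pp1:3 pp2:1 pp3:1
Op 8: read(P1, v1) -> 135. No state change.
Op 9: read(P2, v0) -> 34. No state change.

Answer: 4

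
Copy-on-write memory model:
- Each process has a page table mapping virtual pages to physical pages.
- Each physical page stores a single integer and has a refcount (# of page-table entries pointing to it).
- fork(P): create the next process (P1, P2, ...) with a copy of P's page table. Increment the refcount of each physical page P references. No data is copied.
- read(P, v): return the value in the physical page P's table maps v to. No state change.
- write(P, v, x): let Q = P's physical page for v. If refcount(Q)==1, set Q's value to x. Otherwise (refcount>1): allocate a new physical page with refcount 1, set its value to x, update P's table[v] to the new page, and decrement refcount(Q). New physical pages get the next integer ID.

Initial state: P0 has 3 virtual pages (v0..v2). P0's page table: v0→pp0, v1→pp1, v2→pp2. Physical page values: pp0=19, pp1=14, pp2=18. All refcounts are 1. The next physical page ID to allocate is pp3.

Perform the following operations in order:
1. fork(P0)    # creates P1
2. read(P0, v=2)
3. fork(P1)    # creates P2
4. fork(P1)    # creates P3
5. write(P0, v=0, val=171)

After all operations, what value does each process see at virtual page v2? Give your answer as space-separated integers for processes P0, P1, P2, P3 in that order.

Op 1: fork(P0) -> P1. 3 ppages; refcounts: pp0:2 pp1:2 pp2:2
Op 2: read(P0, v2) -> 18. No state change.
Op 3: fork(P1) -> P2. 3 ppages; refcounts: pp0:3 pp1:3 pp2:3
Op 4: fork(P1) -> P3. 3 ppages; refcounts: pp0:4 pp1:4 pp2:4
Op 5: write(P0, v0, 171). refcount(pp0)=4>1 -> COPY to pp3. 4 ppages; refcounts: pp0:3 pp1:4 pp2:4 pp3:1
P0: v2 -> pp2 = 18
P1: v2 -> pp2 = 18
P2: v2 -> pp2 = 18
P3: v2 -> pp2 = 18

Answer: 18 18 18 18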